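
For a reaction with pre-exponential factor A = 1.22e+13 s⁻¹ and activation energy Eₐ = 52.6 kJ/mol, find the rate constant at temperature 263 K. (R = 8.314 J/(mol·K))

4.36e+02 s⁻¹

Step 1: Use the Arrhenius equation: k = A × exp(-Eₐ/RT)
Step 2: Convert Eₐ to J/mol: 52.6 kJ/mol = 52600 J/mol
Step 3: Calculate the exponent: -Eₐ/(RT) = -52600/(8.314 × 263) = -24.05581
Step 4: k = 1.22e+13 × exp(-24.05581)
Step 5: k = 1.22e+13 × 3.57022e-11 = 4.3557e+02 s⁻¹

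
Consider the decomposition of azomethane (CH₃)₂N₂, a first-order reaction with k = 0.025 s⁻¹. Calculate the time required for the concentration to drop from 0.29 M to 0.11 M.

38.78 s

Step 1: For first-order: t = ln([azomethane]₀/[azomethane])/k
Step 2: t = ln(0.29/0.11)/0.025
Step 3: t = ln(2.636)/0.025
Step 4: t = 0.9694/0.025 = 38.78 s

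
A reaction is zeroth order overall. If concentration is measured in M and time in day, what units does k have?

M·day⁻¹

Step 1: For overall order n, rate = k × (concentration)^n.
Step 2: Rate has units M·day⁻¹; concentration term has units M^0.
Step 3: k = rate / (concentration)^n, so units of k = M^(1-0)·day⁻¹ = M·day⁻¹.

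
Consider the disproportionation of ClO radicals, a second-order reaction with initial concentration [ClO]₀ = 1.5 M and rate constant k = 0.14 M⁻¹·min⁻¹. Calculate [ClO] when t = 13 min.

0.4021 M

Step 1: For a second-order reaction: 1/[ClO] = 1/[ClO]₀ + kt
Step 2: 1/[ClO] = 1/1.5 + 0.14 × 13
Step 3: 1/[ClO] = 0.6667 + 1.82 = 2.487
Step 4: [ClO] = 1/2.487 = 0.4021 M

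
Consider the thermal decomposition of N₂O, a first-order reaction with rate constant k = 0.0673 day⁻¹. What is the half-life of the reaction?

10.3 day

Step 1: For a first-order reaction, t₁/₂ = ln(2)/k
Step 2: t₁/₂ = ln(2)/0.0673
Step 3: t₁/₂ = 0.6931/0.0673 = 10.3 day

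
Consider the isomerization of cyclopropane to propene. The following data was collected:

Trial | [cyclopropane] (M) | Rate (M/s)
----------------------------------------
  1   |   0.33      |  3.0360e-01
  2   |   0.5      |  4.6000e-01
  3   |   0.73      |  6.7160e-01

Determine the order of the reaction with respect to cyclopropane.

first order (1)

Step 1: Compare trials to find order n where rate₂/rate₁ = ([cyclopropane]₂/[cyclopropane]₁)^n
Step 2: rate₂/rate₁ = 4.6000e-01/3.0360e-01 = 1.515
Step 3: [cyclopropane]₂/[cyclopropane]₁ = 0.5/0.33 = 1.515
Step 4: n = ln(1.515)/ln(1.515) = 1.00 ≈ 1
Step 5: The reaction is first order in cyclopropane.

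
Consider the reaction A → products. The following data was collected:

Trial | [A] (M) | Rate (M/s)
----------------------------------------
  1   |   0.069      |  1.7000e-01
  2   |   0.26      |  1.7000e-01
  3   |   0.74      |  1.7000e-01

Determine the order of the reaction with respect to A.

zeroth order (0)

Step 1: Compare trials - when concentration changes, rate stays constant.
Step 2: rate₂/rate₁ = 1.7000e-01/1.7000e-01 = 1
Step 3: [A]₂/[A]₁ = 0.26/0.069 = 3.768
Step 4: Since rate ratio ≈ (conc ratio)^0, the reaction is zeroth order.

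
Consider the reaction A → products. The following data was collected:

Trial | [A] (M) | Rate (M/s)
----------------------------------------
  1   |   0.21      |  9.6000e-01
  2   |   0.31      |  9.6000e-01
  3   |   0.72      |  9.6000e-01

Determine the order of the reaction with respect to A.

zeroth order (0)

Step 1: Compare trials - when concentration changes, rate stays constant.
Step 2: rate₂/rate₁ = 9.6000e-01/9.6000e-01 = 1
Step 3: [A]₂/[A]₁ = 0.31/0.21 = 1.476
Step 4: Since rate ratio ≈ (conc ratio)^0, the reaction is zeroth order.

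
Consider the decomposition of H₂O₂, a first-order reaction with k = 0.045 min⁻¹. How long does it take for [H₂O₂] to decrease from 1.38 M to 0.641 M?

17.04 min

Step 1: For first-order: t = ln([H₂O₂]₀/[H₂O₂])/k
Step 2: t = ln(1.38/0.641)/0.045
Step 3: t = ln(2.153)/0.045
Step 4: t = 0.7668/0.045 = 17.04 min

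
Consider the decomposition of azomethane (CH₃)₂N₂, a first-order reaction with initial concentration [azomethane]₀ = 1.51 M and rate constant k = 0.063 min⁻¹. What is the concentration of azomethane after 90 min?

0.005206 M

Step 1: For a first-order reaction: [azomethane] = [azomethane]₀ × e^(-kt)
Step 2: [azomethane] = 1.51 × e^(-0.063 × 90)
Step 3: [azomethane] = 1.51 × e^(-5.67)
Step 4: [azomethane] = 1.51 × 0.00344787 = 0.005206 M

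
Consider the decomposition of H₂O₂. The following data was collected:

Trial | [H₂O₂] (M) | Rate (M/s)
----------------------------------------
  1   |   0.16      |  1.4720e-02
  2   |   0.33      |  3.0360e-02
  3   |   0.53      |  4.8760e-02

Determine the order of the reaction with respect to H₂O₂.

first order (1)

Step 1: Compare trials to find order n where rate₂/rate₁ = ([H₂O₂]₂/[H₂O₂]₁)^n
Step 2: rate₂/rate₁ = 3.0360e-02/1.4720e-02 = 2.062
Step 3: [H₂O₂]₂/[H₂O₂]₁ = 0.33/0.16 = 2.062
Step 4: n = ln(2.062)/ln(2.062) = 1.00 ≈ 1
Step 5: The reaction is first order in H₂O₂.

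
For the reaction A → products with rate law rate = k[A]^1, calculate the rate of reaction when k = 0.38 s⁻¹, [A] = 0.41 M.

0.1558 M/s

Step 1: Identify the rate law: rate = k[A]^1
Step 2: Substitute values: rate = 0.38 × (0.41)^1
Step 3: Calculate: rate = 0.38 × 0.41 = 0.1558 M/s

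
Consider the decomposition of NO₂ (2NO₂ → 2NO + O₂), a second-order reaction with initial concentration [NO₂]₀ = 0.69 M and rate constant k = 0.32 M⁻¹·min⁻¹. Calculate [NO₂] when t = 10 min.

0.2151 M

Step 1: For a second-order reaction: 1/[NO₂] = 1/[NO₂]₀ + kt
Step 2: 1/[NO₂] = 1/0.69 + 0.32 × 10
Step 3: 1/[NO₂] = 1.449 + 3.2 = 4.649
Step 4: [NO₂] = 1/4.649 = 0.2151 M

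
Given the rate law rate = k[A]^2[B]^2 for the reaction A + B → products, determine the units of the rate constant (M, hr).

M⁻³·hr⁻¹

Step 1: Overall order = 2 + 2 = 4.
Step 2: rate has units M·hr⁻¹; [A]^2[B]^2 has units M^4.
Step 3: k = rate/([A]^2[B]^2), so units of k = M^(1-4)·hr⁻¹ = M⁻³·hr⁻¹.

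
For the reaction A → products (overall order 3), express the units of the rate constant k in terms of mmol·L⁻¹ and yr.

(mmol·L⁻¹)⁻²·yr⁻¹

Step 1: For overall order n, rate = k × (concentration)^n.
Step 2: Rate has units mmol·L⁻¹·yr⁻¹; concentration term has units (mmol·L⁻¹)^3.
Step 3: k = rate / (concentration)^n, so units of k = (mmol·L⁻¹)^(1-3)·yr⁻¹ = (mmol·L⁻¹)⁻²·yr⁻¹.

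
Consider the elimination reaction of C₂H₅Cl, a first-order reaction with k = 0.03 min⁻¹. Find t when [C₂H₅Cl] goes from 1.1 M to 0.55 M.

23.1 min

Step 1: For first-order: t = ln([C₂H₅Cl]₀/[C₂H₅Cl])/k
Step 2: t = ln(1.1/0.55)/0.03
Step 3: t = ln(2)/0.03
Step 4: t = 0.6931/0.03 = 23.1 min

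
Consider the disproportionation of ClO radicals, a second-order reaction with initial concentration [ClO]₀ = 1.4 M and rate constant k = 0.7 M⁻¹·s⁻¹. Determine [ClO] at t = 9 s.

0.1426 M

Step 1: For a second-order reaction: 1/[ClO] = 1/[ClO]₀ + kt
Step 2: 1/[ClO] = 1/1.4 + 0.7 × 9
Step 3: 1/[ClO] = 0.7143 + 6.3 = 7.014
Step 4: [ClO] = 1/7.014 = 0.1426 M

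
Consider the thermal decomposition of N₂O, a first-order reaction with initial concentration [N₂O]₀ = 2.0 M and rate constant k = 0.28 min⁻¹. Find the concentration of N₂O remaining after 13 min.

0.0525 M

Step 1: For a first-order reaction: [N₂O] = [N₂O]₀ × e^(-kt)
Step 2: [N₂O] = 2.0 × e^(-0.28 × 13)
Step 3: [N₂O] = 2.0 × e^(-3.64)
Step 4: [N₂O] = 2.0 × 0.0262523 = 0.0525 M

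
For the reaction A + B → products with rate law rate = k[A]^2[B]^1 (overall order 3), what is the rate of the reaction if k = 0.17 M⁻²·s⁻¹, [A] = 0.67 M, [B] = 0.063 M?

0.004808 M/s

Step 1: The rate law is rate = k[A]^2[B]^1, overall order = 2+1 = 3
Step 2: Substitute values: rate = 0.17 × (0.67)^2 × (0.063)^1
Step 3: rate = 0.17 × 0.4489 × 0.063 = 0.00480772 M/s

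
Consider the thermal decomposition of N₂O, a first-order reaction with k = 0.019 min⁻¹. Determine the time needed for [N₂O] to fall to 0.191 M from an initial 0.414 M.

40.72 min

Step 1: For first-order: t = ln([N₂O]₀/[N₂O])/k
Step 2: t = ln(0.414/0.191)/0.019
Step 3: t = ln(2.168)/0.019
Step 4: t = 0.7736/0.019 = 40.72 min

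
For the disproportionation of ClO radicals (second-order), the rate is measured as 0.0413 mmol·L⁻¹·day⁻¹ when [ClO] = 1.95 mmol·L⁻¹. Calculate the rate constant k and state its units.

0.01086 (mmol·L⁻¹)⁻¹·day⁻¹

Step 1: rate = k[ClO]^2, so k = rate / [ClO]^2.
Step 2: k = 0.0413 / (1.95)^2 = 0.0413 / 3.802.
Step 3: k = 0.01086 (mmol·L⁻¹)⁻¹·day⁻¹.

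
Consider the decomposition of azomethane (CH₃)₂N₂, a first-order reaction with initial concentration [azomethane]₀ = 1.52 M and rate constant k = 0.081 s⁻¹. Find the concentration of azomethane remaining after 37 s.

0.0759 M

Step 1: For a first-order reaction: [azomethane] = [azomethane]₀ × e^(-kt)
Step 2: [azomethane] = 1.52 × e^(-0.081 × 37)
Step 3: [azomethane] = 1.52 × e^(-2.997)
Step 4: [azomethane] = 1.52 × 0.0499367 = 0.0759 M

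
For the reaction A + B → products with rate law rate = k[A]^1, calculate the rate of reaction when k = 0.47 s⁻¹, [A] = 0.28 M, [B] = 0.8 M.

0.1316 M/s

Step 1: The rate law is rate = k[A]^1
Step 2: Note that the rate does not depend on [B] (zero order in B).
Step 3: rate = 0.47 × (0.28)^1 = 0.1316 M/s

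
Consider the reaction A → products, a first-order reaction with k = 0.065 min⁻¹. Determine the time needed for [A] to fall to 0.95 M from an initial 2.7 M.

16.07 min

Step 1: For first-order: t = ln([A]₀/[A])/k
Step 2: t = ln(2.7/0.95)/0.065
Step 3: t = ln(2.842)/0.065
Step 4: t = 1.045/0.065 = 16.07 min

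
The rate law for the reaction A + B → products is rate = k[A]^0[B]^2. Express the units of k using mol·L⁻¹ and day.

(mol·L⁻¹)⁻¹·day⁻¹

Step 1: Overall order = 0 + 2 = 2.
Step 2: rate has units mol·L⁻¹·day⁻¹; [A]^0[B]^2 has units (mol·L⁻¹)^2.
Step 3: k = rate/([A]^0[B]^2), so units of k = (mol·L⁻¹)^(1-2)·day⁻¹ = (mol·L⁻¹)⁻¹·day⁻¹.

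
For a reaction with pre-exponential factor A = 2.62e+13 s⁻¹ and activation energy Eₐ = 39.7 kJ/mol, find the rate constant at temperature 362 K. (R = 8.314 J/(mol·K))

4.89e+07 s⁻¹

Step 1: Use the Arrhenius equation: k = A × exp(-Eₐ/RT)
Step 2: Convert Eₐ to J/mol: 39.7 kJ/mol = 39700 J/mol
Step 3: Calculate the exponent: -Eₐ/(RT) = -39700/(8.314 × 362) = -13.19082
Step 4: k = 2.62e+13 × exp(-13.19082)
Step 5: k = 2.62e+13 × 1.86767e-06 = 4.8933e+07 s⁻¹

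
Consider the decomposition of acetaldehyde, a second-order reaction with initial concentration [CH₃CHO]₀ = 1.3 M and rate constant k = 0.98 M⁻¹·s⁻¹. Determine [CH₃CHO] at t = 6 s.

0.1504 M

Step 1: For a second-order reaction: 1/[CH₃CHO] = 1/[CH₃CHO]₀ + kt
Step 2: 1/[CH₃CHO] = 1/1.3 + 0.98 × 6
Step 3: 1/[CH₃CHO] = 0.7692 + 5.88 = 6.649
Step 4: [CH₃CHO] = 1/6.649 = 0.1504 M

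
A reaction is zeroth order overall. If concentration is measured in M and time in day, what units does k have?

M·day⁻¹

Step 1: For overall order n, rate = k × (concentration)^n.
Step 2: Rate has units M·day⁻¹; concentration term has units M^0.
Step 3: k = rate / (concentration)^n, so units of k = M^(1-0)·day⁻¹ = M·day⁻¹.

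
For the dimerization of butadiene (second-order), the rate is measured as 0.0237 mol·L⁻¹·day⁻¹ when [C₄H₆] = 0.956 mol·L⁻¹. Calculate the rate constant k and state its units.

0.02593 (mol·L⁻¹)⁻¹·day⁻¹

Step 1: rate = k[C₄H₆]^2, so k = rate / [C₄H₆]^2.
Step 2: k = 0.0237 / (0.956)^2 = 0.0237 / 0.9139.
Step 3: k = 0.02593 (mol·L⁻¹)⁻¹·day⁻¹.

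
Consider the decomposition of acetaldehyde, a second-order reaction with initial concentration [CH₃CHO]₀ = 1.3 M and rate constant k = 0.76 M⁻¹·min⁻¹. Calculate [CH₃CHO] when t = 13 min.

0.0939 M

Step 1: For a second-order reaction: 1/[CH₃CHO] = 1/[CH₃CHO]₀ + kt
Step 2: 1/[CH₃CHO] = 1/1.3 + 0.76 × 13
Step 3: 1/[CH₃CHO] = 0.7692 + 9.88 = 10.65
Step 4: [CH₃CHO] = 1/10.65 = 0.0939 M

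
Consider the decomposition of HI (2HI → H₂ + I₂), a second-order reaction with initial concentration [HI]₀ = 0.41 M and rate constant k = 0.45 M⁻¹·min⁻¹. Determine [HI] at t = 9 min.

0.1541 M

Step 1: For a second-order reaction: 1/[HI] = 1/[HI]₀ + kt
Step 2: 1/[HI] = 1/0.41 + 0.45 × 9
Step 3: 1/[HI] = 2.439 + 4.05 = 6.489
Step 4: [HI] = 1/6.489 = 0.1541 M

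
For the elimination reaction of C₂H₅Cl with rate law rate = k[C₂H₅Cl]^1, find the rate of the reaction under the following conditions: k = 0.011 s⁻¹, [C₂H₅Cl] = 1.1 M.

0.0121 M/s

Step 1: Identify the rate law: rate = k[C₂H₅Cl]^1
Step 2: Substitute values: rate = 0.011 × (1.1)^1
Step 3: Calculate: rate = 0.011 × 1.1 = 0.0121 M/s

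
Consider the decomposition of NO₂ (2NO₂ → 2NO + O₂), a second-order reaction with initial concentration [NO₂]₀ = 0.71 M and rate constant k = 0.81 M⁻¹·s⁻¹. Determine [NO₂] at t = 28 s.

0.04151 M

Step 1: For a second-order reaction: 1/[NO₂] = 1/[NO₂]₀ + kt
Step 2: 1/[NO₂] = 1/0.71 + 0.81 × 28
Step 3: 1/[NO₂] = 1.408 + 22.68 = 24.09
Step 4: [NO₂] = 1/24.09 = 0.04151 M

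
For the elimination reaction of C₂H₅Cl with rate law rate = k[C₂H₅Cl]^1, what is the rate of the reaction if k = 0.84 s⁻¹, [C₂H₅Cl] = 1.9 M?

1.596 M/s

Step 1: Identify the rate law: rate = k[C₂H₅Cl]^1
Step 2: Substitute values: rate = 0.84 × (1.9)^1
Step 3: Calculate: rate = 0.84 × 1.9 = 1.596 M/s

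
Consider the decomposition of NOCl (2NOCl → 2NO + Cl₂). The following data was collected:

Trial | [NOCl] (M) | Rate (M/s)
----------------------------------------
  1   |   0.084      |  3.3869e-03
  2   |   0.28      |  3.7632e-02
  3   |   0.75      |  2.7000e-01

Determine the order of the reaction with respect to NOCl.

second order (2)

Step 1: Compare trials to find order n where rate₂/rate₁ = ([NOCl]₂/[NOCl]₁)^n
Step 2: rate₂/rate₁ = 3.7632e-02/3.3869e-03 = 11.11
Step 3: [NOCl]₂/[NOCl]₁ = 0.28/0.084 = 3.333
Step 4: n = ln(11.11)/ln(3.333) = 2.00 ≈ 2
Step 5: The reaction is second order in NOCl.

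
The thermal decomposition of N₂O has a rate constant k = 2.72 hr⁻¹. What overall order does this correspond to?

first order (1)

Step 1: The units of k for an nth-order reaction are (concentration)^(1-n)·(time)⁻¹.
Step 2: Here k has units hr⁻¹, so the concentration exponent is 0.
Step 3: 1 - n = 0 ⇒ n = 1. The reaction is first order.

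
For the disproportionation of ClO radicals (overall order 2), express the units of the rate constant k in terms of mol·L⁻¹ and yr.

(mol·L⁻¹)⁻¹·yr⁻¹

Step 1: For overall order n, rate = k × (concentration)^n.
Step 2: Rate has units mol·L⁻¹·yr⁻¹; concentration term has units (mol·L⁻¹)^2.
Step 3: k = rate / (concentration)^n, so units of k = (mol·L⁻¹)^(1-2)·yr⁻¹ = (mol·L⁻¹)⁻¹·yr⁻¹.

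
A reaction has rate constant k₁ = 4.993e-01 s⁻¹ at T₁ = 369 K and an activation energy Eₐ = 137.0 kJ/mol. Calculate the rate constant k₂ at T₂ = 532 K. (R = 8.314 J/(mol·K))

4.370e+05 s⁻¹

Step 1: Use the two-temperature Arrhenius form: ln(k₂/k₁) = -Eₐ/R × (1/T₂ - 1/T₁)
Step 2: Convert Eₐ to J/mol: 137.0 kJ/mol = 137000 J/mol
Step 3: 1/T₂ - 1/T₁ = 1/532 - 1/369 = -8.303279e-04 K⁻¹
Step 4: ln(k₂/k₁) = -137000/8.314 × -8.303279e-04 = 13.68233
Step 5: k₂ = k₁ × exp(13.68233) = 4.993e-01 × 8.75307e+05 = 4.370e+05 s⁻¹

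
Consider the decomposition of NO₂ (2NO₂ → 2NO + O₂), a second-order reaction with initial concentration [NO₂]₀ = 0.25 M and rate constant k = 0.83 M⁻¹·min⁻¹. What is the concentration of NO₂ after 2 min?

0.1767 M

Step 1: For a second-order reaction: 1/[NO₂] = 1/[NO₂]₀ + kt
Step 2: 1/[NO₂] = 1/0.25 + 0.83 × 2
Step 3: 1/[NO₂] = 4 + 1.66 = 5.66
Step 4: [NO₂] = 1/5.66 = 0.1767 M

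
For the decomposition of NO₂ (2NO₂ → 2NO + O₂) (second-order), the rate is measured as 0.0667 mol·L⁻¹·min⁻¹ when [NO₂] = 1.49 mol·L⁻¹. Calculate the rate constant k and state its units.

0.03004 (mol·L⁻¹)⁻¹·min⁻¹

Step 1: rate = k[NO₂]^2, so k = rate / [NO₂]^2.
Step 2: k = 0.0667 / (1.49)^2 = 0.0667 / 2.22.
Step 3: k = 0.03004 (mol·L⁻¹)⁻¹·min⁻¹.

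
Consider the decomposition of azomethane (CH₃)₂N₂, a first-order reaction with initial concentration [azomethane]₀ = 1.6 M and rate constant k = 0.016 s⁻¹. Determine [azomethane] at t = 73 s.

0.4976 M

Step 1: For a first-order reaction: [azomethane] = [azomethane]₀ × e^(-kt)
Step 2: [azomethane] = 1.6 × e^(-0.016 × 73)
Step 3: [azomethane] = 1.6 × e^(-1.168)
Step 4: [azomethane] = 1.6 × 0.310988 = 0.4976 M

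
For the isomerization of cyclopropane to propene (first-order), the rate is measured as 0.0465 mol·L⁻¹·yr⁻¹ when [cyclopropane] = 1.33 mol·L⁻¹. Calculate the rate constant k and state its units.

0.03496 yr⁻¹

Step 1: rate = k[cyclopropane]^1, so k = rate / [cyclopropane]^1.
Step 2: k = 0.0465 / (1.33)^1 = 0.0465 / 1.33.
Step 3: k = 0.03496 yr⁻¹.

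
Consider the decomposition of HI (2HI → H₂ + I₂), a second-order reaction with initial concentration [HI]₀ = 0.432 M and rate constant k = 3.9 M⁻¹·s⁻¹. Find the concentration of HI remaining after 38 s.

0.006644 M

Step 1: For a second-order reaction: 1/[HI] = 1/[HI]₀ + kt
Step 2: 1/[HI] = 1/0.432 + 3.9 × 38
Step 3: 1/[HI] = 2.315 + 148.2 = 150.5
Step 4: [HI] = 1/150.5 = 0.006644 M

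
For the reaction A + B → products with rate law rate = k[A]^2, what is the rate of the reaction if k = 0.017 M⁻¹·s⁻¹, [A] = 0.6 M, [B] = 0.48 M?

0.00612 M/s

Step 1: The rate law is rate = k[A]^2
Step 2: Note that the rate does not depend on [B] (zero order in B).
Step 3: rate = 0.017 × (0.6)^2 = 0.00612 M/s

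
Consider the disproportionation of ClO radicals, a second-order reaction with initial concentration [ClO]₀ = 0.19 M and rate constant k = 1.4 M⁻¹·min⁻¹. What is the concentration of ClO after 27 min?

0.02322 M

Step 1: For a second-order reaction: 1/[ClO] = 1/[ClO]₀ + kt
Step 2: 1/[ClO] = 1/0.19 + 1.4 × 27
Step 3: 1/[ClO] = 5.263 + 37.8 = 43.06
Step 4: [ClO] = 1/43.06 = 0.02322 M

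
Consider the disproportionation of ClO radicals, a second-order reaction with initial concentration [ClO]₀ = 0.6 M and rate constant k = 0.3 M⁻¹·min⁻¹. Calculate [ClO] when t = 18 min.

0.1415 M

Step 1: For a second-order reaction: 1/[ClO] = 1/[ClO]₀ + kt
Step 2: 1/[ClO] = 1/0.6 + 0.3 × 18
Step 3: 1/[ClO] = 1.667 + 5.4 = 7.067
Step 4: [ClO] = 1/7.067 = 0.1415 M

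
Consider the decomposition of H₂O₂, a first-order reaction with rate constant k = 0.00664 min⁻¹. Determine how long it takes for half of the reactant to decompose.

104.4 min

Step 1: For a first-order reaction, t₁/₂ = ln(2)/k
Step 2: t₁/₂ = ln(2)/0.00664
Step 3: t₁/₂ = 0.6931/0.00664 = 104.4 min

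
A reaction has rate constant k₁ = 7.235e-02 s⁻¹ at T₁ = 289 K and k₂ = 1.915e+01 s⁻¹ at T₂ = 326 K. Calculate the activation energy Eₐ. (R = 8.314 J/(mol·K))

118.1 kJ/mol

Step 1: Use the two-temperature Arrhenius form: ln(k₂/k₁) = -Eₐ/R × (1/T₂ - 1/T₁)
Step 2: ln(k₂/k₁) = ln(1.915e+01/7.235e-02) = ln(264.686) = 5.57854
Step 3: 1/T₂ - 1/T₁ = 1/326 - 1/289 = -3.927229e-04 K⁻¹
Step 4: Eₐ = -R × ln(k₂/k₁) / (1/T₂ - 1/T₁) = -8.314 × 5.57854 / -3.927229e-04
Step 5: Eₐ = 1.1810e+05 J/mol = 118.1 kJ/mol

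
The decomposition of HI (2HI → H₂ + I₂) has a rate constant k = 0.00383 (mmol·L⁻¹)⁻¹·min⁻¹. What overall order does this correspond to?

second order (2)

Step 1: The units of k for an nth-order reaction are (concentration)^(1-n)·(time)⁻¹.
Step 2: Here k has units (mmol·L⁻¹)⁻¹·min⁻¹, so the concentration exponent is -1.
Step 3: 1 - n = -1 ⇒ n = 2. The reaction is second order.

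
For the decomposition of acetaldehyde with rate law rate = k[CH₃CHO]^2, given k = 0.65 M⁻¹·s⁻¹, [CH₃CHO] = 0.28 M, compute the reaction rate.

0.05096 M/s

Step 1: Identify the rate law: rate = k[CH₃CHO]^2
Step 2: Substitute values: rate = 0.65 × (0.28)^2
Step 3: Calculate: rate = 0.65 × 0.0784 = 0.05096 M/s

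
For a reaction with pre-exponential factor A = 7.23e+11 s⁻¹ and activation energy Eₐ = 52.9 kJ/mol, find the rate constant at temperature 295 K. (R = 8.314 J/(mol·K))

3.10e+02 s⁻¹

Step 1: Use the Arrhenius equation: k = A × exp(-Eₐ/RT)
Step 2: Convert Eₐ to J/mol: 52.9 kJ/mol = 52900 J/mol
Step 3: Calculate the exponent: -Eₐ/(RT) = -52900/(8.314 × 295) = -21.56868
Step 4: k = 7.23e+11 × exp(-21.56868)
Step 5: k = 7.23e+11 × 4.29379e-10 = 3.1044e+02 s⁻¹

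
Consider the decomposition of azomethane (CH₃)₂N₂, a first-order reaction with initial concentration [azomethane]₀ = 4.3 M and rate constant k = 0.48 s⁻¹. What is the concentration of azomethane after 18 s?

0.0007606 M

Step 1: For a first-order reaction: [azomethane] = [azomethane]₀ × e^(-kt)
Step 2: [azomethane] = 4.3 × e^(-0.48 × 18)
Step 3: [azomethane] = 4.3 × e^(-8.64)
Step 4: [azomethane] = 4.3 × 0.000176887 = 0.0007606 M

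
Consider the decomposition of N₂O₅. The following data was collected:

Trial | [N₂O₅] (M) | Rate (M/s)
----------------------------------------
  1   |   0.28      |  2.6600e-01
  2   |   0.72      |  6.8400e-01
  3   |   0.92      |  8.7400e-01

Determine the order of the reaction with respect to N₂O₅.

first order (1)

Step 1: Compare trials to find order n where rate₂/rate₁ = ([N₂O₅]₂/[N₂O₅]₁)^n
Step 2: rate₂/rate₁ = 6.8400e-01/2.6600e-01 = 2.571
Step 3: [N₂O₅]₂/[N₂O₅]₁ = 0.72/0.28 = 2.571
Step 4: n = ln(2.571)/ln(2.571) = 1.00 ≈ 1
Step 5: The reaction is first order in N₂O₅.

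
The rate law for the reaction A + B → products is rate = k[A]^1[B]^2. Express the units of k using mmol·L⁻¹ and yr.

(mmol·L⁻¹)⁻²·yr⁻¹

Step 1: Overall order = 1 + 2 = 3.
Step 2: rate has units mmol·L⁻¹·yr⁻¹; [A]^1[B]^2 has units (mmol·L⁻¹)^3.
Step 3: k = rate/([A]^1[B]^2), so units of k = (mmol·L⁻¹)^(1-3)·yr⁻¹ = (mmol·L⁻¹)⁻²·yr⁻¹.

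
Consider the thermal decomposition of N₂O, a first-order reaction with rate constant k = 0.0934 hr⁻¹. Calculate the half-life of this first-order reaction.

7.421 hr

Step 1: For a first-order reaction, t₁/₂ = ln(2)/k
Step 2: t₁/₂ = ln(2)/0.0934
Step 3: t₁/₂ = 0.6931/0.0934 = 7.421 hr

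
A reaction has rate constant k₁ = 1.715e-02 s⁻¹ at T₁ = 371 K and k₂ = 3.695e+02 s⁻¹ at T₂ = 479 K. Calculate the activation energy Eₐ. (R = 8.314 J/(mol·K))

136.5 kJ/mol

Step 1: Use the two-temperature Arrhenius form: ln(k₂/k₁) = -Eₐ/R × (1/T₂ - 1/T₁)
Step 2: ln(k₂/k₁) = ln(3.695e+02/1.715e-02) = ln(21545.2) = 9.97791
Step 3: 1/T₂ - 1/T₁ = 1/479 - 1/371 = -6.077351e-04 K⁻¹
Step 4: Eₐ = -R × ln(k₂/k₁) / (1/T₂ - 1/T₁) = -8.314 × 9.97791 / -6.077351e-04
Step 5: Eₐ = 1.3650e+05 J/mol = 136.5 kJ/mol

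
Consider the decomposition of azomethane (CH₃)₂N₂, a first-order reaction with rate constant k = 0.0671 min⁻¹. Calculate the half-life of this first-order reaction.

10.33 min

Step 1: For a first-order reaction, t₁/₂ = ln(2)/k
Step 2: t₁/₂ = ln(2)/0.0671
Step 3: t₁/₂ = 0.6931/0.0671 = 10.33 min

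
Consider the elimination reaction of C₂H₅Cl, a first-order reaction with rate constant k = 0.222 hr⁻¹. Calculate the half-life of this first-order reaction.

3.122 hr

Step 1: For a first-order reaction, t₁/₂ = ln(2)/k
Step 2: t₁/₂ = ln(2)/0.222
Step 3: t₁/₂ = 0.6931/0.222 = 3.122 hr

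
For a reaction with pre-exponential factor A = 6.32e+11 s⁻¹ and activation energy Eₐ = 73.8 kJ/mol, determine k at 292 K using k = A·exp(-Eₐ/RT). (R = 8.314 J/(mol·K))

3.97e-02 s⁻¹

Step 1: Use the Arrhenius equation: k = A × exp(-Eₐ/RT)
Step 2: Convert Eₐ to J/mol: 73.8 kJ/mol = 73800 J/mol
Step 3: Calculate the exponent: -Eₐ/(RT) = -73800/(8.314 × 292) = -30.39929
Step 4: k = 6.32e+11 × exp(-30.39929)
Step 5: k = 6.32e+11 × 6.27706e-14 = 3.9671e-02 s⁻¹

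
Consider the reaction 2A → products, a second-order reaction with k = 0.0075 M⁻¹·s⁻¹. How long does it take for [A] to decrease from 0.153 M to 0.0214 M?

5359 s

Step 1: For second-order: t = (1/[A] - 1/[A]₀)/k
Step 2: t = (1/0.0214 - 1/0.153)/0.0075
Step 3: t = (46.73 - 6.536)/0.0075
Step 4: t = 40.19/0.0075 = 5359 s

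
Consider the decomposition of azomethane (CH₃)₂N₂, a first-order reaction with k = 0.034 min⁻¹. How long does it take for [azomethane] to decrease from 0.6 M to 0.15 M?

40.77 min

Step 1: For first-order: t = ln([azomethane]₀/[azomethane])/k
Step 2: t = ln(0.6/0.15)/0.034
Step 3: t = ln(4)/0.034
Step 4: t = 1.386/0.034 = 40.77 min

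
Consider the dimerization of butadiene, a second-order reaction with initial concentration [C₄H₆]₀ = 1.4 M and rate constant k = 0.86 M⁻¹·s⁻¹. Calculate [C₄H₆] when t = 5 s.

0.1994 M

Step 1: For a second-order reaction: 1/[C₄H₆] = 1/[C₄H₆]₀ + kt
Step 2: 1/[C₄H₆] = 1/1.4 + 0.86 × 5
Step 3: 1/[C₄H₆] = 0.7143 + 4.3 = 5.014
Step 4: [C₄H₆] = 1/5.014 = 0.1994 M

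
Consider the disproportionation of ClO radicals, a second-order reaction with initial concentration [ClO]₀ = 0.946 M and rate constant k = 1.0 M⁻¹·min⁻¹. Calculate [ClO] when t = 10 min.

0.09044 M

Step 1: For a second-order reaction: 1/[ClO] = 1/[ClO]₀ + kt
Step 2: 1/[ClO] = 1/0.946 + 1.0 × 10
Step 3: 1/[ClO] = 1.057 + 10 = 11.06
Step 4: [ClO] = 1/11.06 = 0.09044 M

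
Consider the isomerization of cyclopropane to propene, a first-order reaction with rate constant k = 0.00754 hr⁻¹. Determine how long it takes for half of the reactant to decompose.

91.93 hr

Step 1: For a first-order reaction, t₁/₂ = ln(2)/k
Step 2: t₁/₂ = ln(2)/0.00754
Step 3: t₁/₂ = 0.6931/0.00754 = 91.93 hr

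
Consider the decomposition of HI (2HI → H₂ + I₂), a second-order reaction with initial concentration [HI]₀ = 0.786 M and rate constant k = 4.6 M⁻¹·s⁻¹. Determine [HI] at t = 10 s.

0.02115 M

Step 1: For a second-order reaction: 1/[HI] = 1/[HI]₀ + kt
Step 2: 1/[HI] = 1/0.786 + 4.6 × 10
Step 3: 1/[HI] = 1.272 + 46 = 47.27
Step 4: [HI] = 1/47.27 = 0.02115 M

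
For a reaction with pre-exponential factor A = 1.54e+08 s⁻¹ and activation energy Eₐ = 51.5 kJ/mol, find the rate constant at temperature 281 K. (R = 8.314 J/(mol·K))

4.11e-02 s⁻¹

Step 1: Use the Arrhenius equation: k = A × exp(-Eₐ/RT)
Step 2: Convert Eₐ to J/mol: 51.5 kJ/mol = 51500 J/mol
Step 3: Calculate the exponent: -Eₐ/(RT) = -51500/(8.314 × 281) = -22.04402
Step 4: k = 1.54e+08 × exp(-22.04402)
Step 5: k = 1.54e+08 × 2.66934e-10 = 4.1108e-02 s⁻¹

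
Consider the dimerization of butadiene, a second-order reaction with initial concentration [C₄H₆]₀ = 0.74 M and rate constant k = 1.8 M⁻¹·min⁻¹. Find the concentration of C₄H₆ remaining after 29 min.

0.01867 M

Step 1: For a second-order reaction: 1/[C₄H₆] = 1/[C₄H₆]₀ + kt
Step 2: 1/[C₄H₆] = 1/0.74 + 1.8 × 29
Step 3: 1/[C₄H₆] = 1.351 + 52.2 = 53.55
Step 4: [C₄H₆] = 1/53.55 = 0.01867 M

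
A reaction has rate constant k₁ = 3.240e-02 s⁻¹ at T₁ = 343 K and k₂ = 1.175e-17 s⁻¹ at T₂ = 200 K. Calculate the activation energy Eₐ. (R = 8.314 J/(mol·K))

141.8 kJ/mol

Step 1: Use the two-temperature Arrhenius form: ln(k₂/k₁) = -Eₐ/R × (1/T₂ - 1/T₁)
Step 2: ln(k₂/k₁) = ln(1.175e-17/3.240e-02) = ln(3.62654e-16) = -35.5531
Step 3: 1/T₂ - 1/T₁ = 1/200 - 1/343 = 2.084548e-03 K⁻¹
Step 4: Eₐ = -R × ln(k₂/k₁) / (1/T₂ - 1/T₁) = -8.314 × -35.5531 / 2.084548e-03
Step 5: Eₐ = 1.4180e+05 J/mol = 141.8 kJ/mol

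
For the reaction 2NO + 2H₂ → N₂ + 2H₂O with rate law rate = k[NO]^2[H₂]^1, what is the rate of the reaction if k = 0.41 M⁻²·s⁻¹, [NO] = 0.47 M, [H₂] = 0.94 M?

0.08513 M/s

Step 1: The rate law is rate = k[NO]^2[H₂]^1
Step 2: Substitute: rate = 0.41 × (0.47)^2 × (0.94)^1
Step 3: rate = 0.41 × 0.2209 × 0.94 = 0.0851349 M/s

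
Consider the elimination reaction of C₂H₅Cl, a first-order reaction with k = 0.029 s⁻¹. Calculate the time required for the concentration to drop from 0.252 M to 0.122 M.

25.01 s

Step 1: For first-order: t = ln([C₂H₅Cl]₀/[C₂H₅Cl])/k
Step 2: t = ln(0.252/0.122)/0.029
Step 3: t = ln(2.066)/0.029
Step 4: t = 0.7254/0.029 = 25.01 s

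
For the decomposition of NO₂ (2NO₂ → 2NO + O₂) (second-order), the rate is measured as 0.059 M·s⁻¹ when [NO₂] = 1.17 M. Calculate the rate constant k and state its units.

0.0431 M⁻¹·s⁻¹

Step 1: rate = k[NO₂]^2, so k = rate / [NO₂]^2.
Step 2: k = 0.059 / (1.17)^2 = 0.059 / 1.369.
Step 3: k = 0.0431 M⁻¹·s⁻¹.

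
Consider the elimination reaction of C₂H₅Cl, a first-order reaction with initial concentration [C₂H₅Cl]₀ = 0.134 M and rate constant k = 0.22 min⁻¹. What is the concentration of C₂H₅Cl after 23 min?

0.0008503 M

Step 1: For a first-order reaction: [C₂H₅Cl] = [C₂H₅Cl]₀ × e^(-kt)
Step 2: [C₂H₅Cl] = 0.134 × e^(-0.22 × 23)
Step 3: [C₂H₅Cl] = 0.134 × e^(-5.06)
Step 4: [C₂H₅Cl] = 0.134 × 0.00634556 = 0.0008503 M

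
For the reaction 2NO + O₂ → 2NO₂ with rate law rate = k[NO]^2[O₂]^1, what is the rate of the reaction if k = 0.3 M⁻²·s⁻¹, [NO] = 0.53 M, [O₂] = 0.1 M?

0.008427 M/s

Step 1: The rate law is rate = k[NO]^2[O₂]^1
Step 2: Substitute: rate = 0.3 × (0.53)^2 × (0.1)^1
Step 3: rate = 0.3 × 0.2809 × 0.1 = 0.008427 M/s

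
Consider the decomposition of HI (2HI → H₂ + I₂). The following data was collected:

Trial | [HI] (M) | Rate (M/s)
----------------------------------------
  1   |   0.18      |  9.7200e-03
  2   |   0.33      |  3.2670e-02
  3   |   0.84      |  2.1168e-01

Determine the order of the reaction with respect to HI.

second order (2)

Step 1: Compare trials to find order n where rate₂/rate₁ = ([HI]₂/[HI]₁)^n
Step 2: rate₂/rate₁ = 3.2670e-02/9.7200e-03 = 3.361
Step 3: [HI]₂/[HI]₁ = 0.33/0.18 = 1.833
Step 4: n = ln(3.361)/ln(1.833) = 2.00 ≈ 2
Step 5: The reaction is second order in HI.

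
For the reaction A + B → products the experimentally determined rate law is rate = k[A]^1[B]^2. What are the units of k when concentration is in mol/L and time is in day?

(mol/L)⁻²·day⁻¹

Step 1: Overall order = 1 + 2 = 3.
Step 2: rate has units mol/L·day⁻¹; [A]^1[B]^2 has units (mol/L)^3.
Step 3: k = rate/([A]^1[B]^2), so units of k = (mol/L)^(1-3)·day⁻¹ = (mol/L)⁻²·day⁻¹.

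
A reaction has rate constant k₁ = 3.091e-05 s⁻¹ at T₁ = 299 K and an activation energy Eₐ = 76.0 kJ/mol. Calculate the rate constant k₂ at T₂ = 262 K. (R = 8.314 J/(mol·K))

4.121e-07 s⁻¹

Step 1: Use the two-temperature Arrhenius form: ln(k₂/k₁) = -Eₐ/R × (1/T₂ - 1/T₁)
Step 2: Convert Eₐ to J/mol: 76.0 kJ/mol = 76000 J/mol
Step 3: 1/T₂ - 1/T₁ = 1/262 - 1/299 = 4.723123e-04 K⁻¹
Step 4: ln(k₂/k₁) = -76000/8.314 × 4.723123e-04 = -4.31750
Step 5: k₂ = k₁ × exp(-4.31750) = 3.091e-05 × 1.33332e-02 = 4.121e-07 s⁻¹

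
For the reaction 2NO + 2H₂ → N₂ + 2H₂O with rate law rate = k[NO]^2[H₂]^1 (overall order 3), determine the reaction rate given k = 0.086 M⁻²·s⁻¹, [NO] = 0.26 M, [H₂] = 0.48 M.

0.002791 M/s

Step 1: The rate law is rate = k[NO]^2[H₂]^1, overall order = 2+1 = 3
Step 2: Substitute values: rate = 0.086 × (0.26)^2 × (0.48)^1
Step 3: rate = 0.086 × 0.0676 × 0.48 = 0.00279053 M/s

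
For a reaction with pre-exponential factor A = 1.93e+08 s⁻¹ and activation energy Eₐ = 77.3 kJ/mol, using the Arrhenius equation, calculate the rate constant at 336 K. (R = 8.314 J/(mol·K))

1.85e-04 s⁻¹

Step 1: Use the Arrhenius equation: k = A × exp(-Eₐ/RT)
Step 2: Convert Eₐ to J/mol: 77.3 kJ/mol = 77300 J/mol
Step 3: Calculate the exponent: -Eₐ/(RT) = -77300/(8.314 × 336) = -27.67134
Step 4: k = 1.93e+08 × exp(-27.67134)
Step 5: k = 1.93e+08 × 9.60483e-13 = 1.8537e-04 s⁻¹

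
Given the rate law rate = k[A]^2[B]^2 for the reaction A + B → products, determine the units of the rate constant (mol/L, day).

(mol/L)⁻³·day⁻¹

Step 1: Overall order = 2 + 2 = 4.
Step 2: rate has units mol/L·day⁻¹; [A]^2[B]^2 has units (mol/L)^4.
Step 3: k = rate/([A]^2[B]^2), so units of k = (mol/L)^(1-4)·day⁻¹ = (mol/L)⁻³·day⁻¹.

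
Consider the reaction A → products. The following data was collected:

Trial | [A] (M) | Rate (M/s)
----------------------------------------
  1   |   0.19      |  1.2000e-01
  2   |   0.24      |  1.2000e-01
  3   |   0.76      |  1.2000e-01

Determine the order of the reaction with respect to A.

zeroth order (0)

Step 1: Compare trials - when concentration changes, rate stays constant.
Step 2: rate₂/rate₁ = 1.2000e-01/1.2000e-01 = 1
Step 3: [A]₂/[A]₁ = 0.24/0.19 = 1.263
Step 4: Since rate ratio ≈ (conc ratio)^0, the reaction is zeroth order.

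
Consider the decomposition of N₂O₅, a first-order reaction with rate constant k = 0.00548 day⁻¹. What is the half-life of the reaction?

126.5 day

Step 1: For a first-order reaction, t₁/₂ = ln(2)/k
Step 2: t₁/₂ = ln(2)/0.00548
Step 3: t₁/₂ = 0.6931/0.00548 = 126.5 day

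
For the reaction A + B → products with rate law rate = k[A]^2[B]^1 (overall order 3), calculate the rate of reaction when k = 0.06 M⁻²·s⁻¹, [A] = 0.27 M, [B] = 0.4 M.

0.00175 M/s

Step 1: The rate law is rate = k[A]^2[B]^1, overall order = 2+1 = 3
Step 2: Substitute values: rate = 0.06 × (0.27)^2 × (0.4)^1
Step 3: rate = 0.06 × 0.0729 × 0.4 = 0.0017496 M/s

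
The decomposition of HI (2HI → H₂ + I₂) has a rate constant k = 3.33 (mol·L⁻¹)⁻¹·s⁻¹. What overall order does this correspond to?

second order (2)

Step 1: The units of k for an nth-order reaction are (concentration)^(1-n)·(time)⁻¹.
Step 2: Here k has units (mol·L⁻¹)⁻¹·s⁻¹, so the concentration exponent is -1.
Step 3: 1 - n = -1 ⇒ n = 2. The reaction is second order.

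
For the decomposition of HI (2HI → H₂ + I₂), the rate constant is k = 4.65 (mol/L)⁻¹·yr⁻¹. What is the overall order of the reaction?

second order (2)

Step 1: The units of k for an nth-order reaction are (concentration)^(1-n)·(time)⁻¹.
Step 2: Here k has units (mol/L)⁻¹·yr⁻¹, so the concentration exponent is -1.
Step 3: 1 - n = -1 ⇒ n = 2. The reaction is second order.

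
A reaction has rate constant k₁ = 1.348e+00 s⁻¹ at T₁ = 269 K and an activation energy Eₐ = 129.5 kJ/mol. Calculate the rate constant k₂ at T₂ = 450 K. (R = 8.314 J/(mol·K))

1.756e+10 s⁻¹

Step 1: Use the two-temperature Arrhenius form: ln(k₂/k₁) = -Eₐ/R × (1/T₂ - 1/T₁)
Step 2: Convert Eₐ to J/mol: 129.5 kJ/mol = 129500 J/mol
Step 3: 1/T₂ - 1/T₁ = 1/450 - 1/269 = -1.495250e-03 K⁻¹
Step 4: ln(k₂/k₁) = -129500/8.314 × -1.495250e-03 = 23.29022
Step 5: k₂ = k₁ × exp(23.29022) = 1.348e+00 × 1.30261e+10 = 1.756e+10 s⁻¹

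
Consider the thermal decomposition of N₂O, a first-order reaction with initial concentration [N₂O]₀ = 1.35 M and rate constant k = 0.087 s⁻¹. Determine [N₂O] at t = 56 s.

0.01034 M

Step 1: For a first-order reaction: [N₂O] = [N₂O]₀ × e^(-kt)
Step 2: [N₂O] = 1.35 × e^(-0.087 × 56)
Step 3: [N₂O] = 1.35 × e^(-4.872)
Step 4: [N₂O] = 1.35 × 0.00765803 = 0.01034 M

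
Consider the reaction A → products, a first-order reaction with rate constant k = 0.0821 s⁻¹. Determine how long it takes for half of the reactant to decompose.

8.443 s

Step 1: For a first-order reaction, t₁/₂ = ln(2)/k
Step 2: t₁/₂ = ln(2)/0.0821
Step 3: t₁/₂ = 0.6931/0.0821 = 8.443 s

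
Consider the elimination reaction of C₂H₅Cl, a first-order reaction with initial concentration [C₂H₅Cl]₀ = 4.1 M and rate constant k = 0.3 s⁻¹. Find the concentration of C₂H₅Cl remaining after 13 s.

0.08299 M

Step 1: For a first-order reaction: [C₂H₅Cl] = [C₂H₅Cl]₀ × e^(-kt)
Step 2: [C₂H₅Cl] = 4.1 × e^(-0.3 × 13)
Step 3: [C₂H₅Cl] = 4.1 × e^(-3.9)
Step 4: [C₂H₅Cl] = 4.1 × 0.0202419 = 0.08299 M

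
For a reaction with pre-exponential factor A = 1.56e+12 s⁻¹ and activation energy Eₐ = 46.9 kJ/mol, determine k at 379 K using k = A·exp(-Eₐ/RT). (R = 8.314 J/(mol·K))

5.36e+05 s⁻¹

Step 1: Use the Arrhenius equation: k = A × exp(-Eₐ/RT)
Step 2: Convert Eₐ to J/mol: 46.9 kJ/mol = 46900 J/mol
Step 3: Calculate the exponent: -Eₐ/(RT) = -46900/(8.314 × 379) = -14.88414
Step 4: k = 1.56e+12 × exp(-14.88414)
Step 5: k = 1.56e+12 × 3.43479e-07 = 5.3583e+05 s⁻¹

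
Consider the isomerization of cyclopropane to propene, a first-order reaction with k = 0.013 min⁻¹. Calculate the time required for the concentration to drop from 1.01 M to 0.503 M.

53.62 min

Step 1: For first-order: t = ln([cyclopropane]₀/[cyclopropane])/k
Step 2: t = ln(1.01/0.503)/0.013
Step 3: t = ln(2.008)/0.013
Step 4: t = 0.6971/0.013 = 53.62 min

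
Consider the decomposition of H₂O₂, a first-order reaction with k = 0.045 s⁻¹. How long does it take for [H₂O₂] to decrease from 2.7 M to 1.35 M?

15.4 s

Step 1: For first-order: t = ln([H₂O₂]₀/[H₂O₂])/k
Step 2: t = ln(2.7/1.35)/0.045
Step 3: t = ln(2)/0.045
Step 4: t = 0.6931/0.045 = 15.4 s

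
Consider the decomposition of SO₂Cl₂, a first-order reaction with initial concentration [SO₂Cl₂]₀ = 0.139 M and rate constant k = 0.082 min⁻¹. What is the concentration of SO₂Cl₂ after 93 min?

6.778e-05 M

Step 1: For a first-order reaction: [SO₂Cl₂] = [SO₂Cl₂]₀ × e^(-kt)
Step 2: [SO₂Cl₂] = 0.139 × e^(-0.082 × 93)
Step 3: [SO₂Cl₂] = 0.139 × e^(-7.626)
Step 4: [SO₂Cl₂] = 0.139 × 0.000487607 = 6.778e-05 M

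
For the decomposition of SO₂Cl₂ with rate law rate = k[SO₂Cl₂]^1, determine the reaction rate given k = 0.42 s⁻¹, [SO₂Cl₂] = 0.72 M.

0.3024 M/s

Step 1: Identify the rate law: rate = k[SO₂Cl₂]^1
Step 2: Substitute values: rate = 0.42 × (0.72)^1
Step 3: Calculate: rate = 0.42 × 0.72 = 0.3024 M/s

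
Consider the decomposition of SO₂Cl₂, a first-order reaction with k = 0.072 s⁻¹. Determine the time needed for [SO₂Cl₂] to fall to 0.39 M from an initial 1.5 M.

18.71 s

Step 1: For first-order: t = ln([SO₂Cl₂]₀/[SO₂Cl₂])/k
Step 2: t = ln(1.5/0.39)/0.072
Step 3: t = ln(3.846)/0.072
Step 4: t = 1.347/0.072 = 18.71 s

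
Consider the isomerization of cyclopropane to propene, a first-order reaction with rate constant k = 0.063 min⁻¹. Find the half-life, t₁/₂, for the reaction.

11 min

Step 1: For a first-order reaction, t₁/₂ = ln(2)/k
Step 2: t₁/₂ = ln(2)/0.063
Step 3: t₁/₂ = 0.6931/0.063 = 11 min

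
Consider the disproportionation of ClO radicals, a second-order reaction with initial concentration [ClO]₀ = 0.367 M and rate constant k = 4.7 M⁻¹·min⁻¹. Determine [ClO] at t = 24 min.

0.008656 M

Step 1: For a second-order reaction: 1/[ClO] = 1/[ClO]₀ + kt
Step 2: 1/[ClO] = 1/0.367 + 4.7 × 24
Step 3: 1/[ClO] = 2.725 + 112.8 = 115.5
Step 4: [ClO] = 1/115.5 = 0.008656 M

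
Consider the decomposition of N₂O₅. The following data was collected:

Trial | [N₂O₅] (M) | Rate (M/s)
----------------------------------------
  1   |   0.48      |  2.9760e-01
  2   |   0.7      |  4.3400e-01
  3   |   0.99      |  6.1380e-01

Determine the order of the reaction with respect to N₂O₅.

first order (1)

Step 1: Compare trials to find order n where rate₂/rate₁ = ([N₂O₅]₂/[N₂O₅]₁)^n
Step 2: rate₂/rate₁ = 4.3400e-01/2.9760e-01 = 1.458
Step 3: [N₂O₅]₂/[N₂O₅]₁ = 0.7/0.48 = 1.458
Step 4: n = ln(1.458)/ln(1.458) = 1.00 ≈ 1
Step 5: The reaction is first order in N₂O₅.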